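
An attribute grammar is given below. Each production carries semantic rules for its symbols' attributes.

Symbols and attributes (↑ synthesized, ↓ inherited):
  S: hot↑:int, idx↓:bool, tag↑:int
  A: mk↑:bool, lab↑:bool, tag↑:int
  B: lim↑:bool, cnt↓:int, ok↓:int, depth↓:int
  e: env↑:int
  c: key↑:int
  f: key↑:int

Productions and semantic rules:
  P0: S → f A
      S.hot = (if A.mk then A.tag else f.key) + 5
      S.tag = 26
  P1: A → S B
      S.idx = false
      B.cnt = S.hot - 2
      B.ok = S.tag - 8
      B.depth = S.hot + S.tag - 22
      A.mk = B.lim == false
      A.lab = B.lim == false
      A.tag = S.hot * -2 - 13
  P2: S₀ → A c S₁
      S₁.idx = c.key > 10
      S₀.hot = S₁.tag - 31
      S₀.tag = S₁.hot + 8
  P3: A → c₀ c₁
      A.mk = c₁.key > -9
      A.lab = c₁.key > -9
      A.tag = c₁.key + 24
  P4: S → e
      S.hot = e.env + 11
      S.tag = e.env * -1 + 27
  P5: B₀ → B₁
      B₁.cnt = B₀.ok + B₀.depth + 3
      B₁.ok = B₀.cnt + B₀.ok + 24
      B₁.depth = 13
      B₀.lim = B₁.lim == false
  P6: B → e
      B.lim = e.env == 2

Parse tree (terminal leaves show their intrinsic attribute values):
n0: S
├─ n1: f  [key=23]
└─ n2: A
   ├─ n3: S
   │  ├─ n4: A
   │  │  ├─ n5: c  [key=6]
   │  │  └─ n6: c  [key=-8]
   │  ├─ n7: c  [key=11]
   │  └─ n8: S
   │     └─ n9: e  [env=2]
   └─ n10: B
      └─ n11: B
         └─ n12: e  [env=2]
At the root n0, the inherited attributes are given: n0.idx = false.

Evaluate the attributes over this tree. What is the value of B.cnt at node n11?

1. n0.idx = false  [given at root]
2. n1.key = 23  [terminal]
3. n3.idx = false  [false]
4. n5.key = 6  [terminal]
5. n6.key = -8  [terminal]
6. n4.mk = true  [c₁.key > -9]
7. n4.lab = true  [c₁.key > -9]
8. n4.tag = 16  [c₁.key + 24]
9. n7.key = 11  [terminal]
10. n8.idx = true  [c.key > 10]
11. n9.env = 2  [terminal]
12. n8.hot = 13  [e.env + 11]
13. n8.tag = 25  [e.env * -1 + 27]
14. n3.hot = -6  [S₁.tag - 31]
15. n3.tag = 21  [S₁.hot + 8]
16. n10.cnt = -8  [S.hot - 2]
17. n10.ok = 13  [S.tag - 8]
18. n10.depth = -7  [S.hot + S.tag - 22]
19. n11.cnt = 9  [B₀.ok + B₀.depth + 3]
20. n11.ok = 29  [B₀.cnt + B₀.ok + 24]
21. n11.depth = 13  [13]
22. n12.env = 2  [terminal]
23. n11.lim = true  [e.env == 2]
24. n10.lim = false  [B₁.lim == false]
25. n2.mk = true  [B.lim == false]
26. n2.lab = true  [B.lim == false]
27. n2.tag = -1  [S.hot * -2 - 13]
28. n0.hot = 4  [(if A.mk then A.tag else f.key) + 5]
29. n0.tag = 26  [26]

9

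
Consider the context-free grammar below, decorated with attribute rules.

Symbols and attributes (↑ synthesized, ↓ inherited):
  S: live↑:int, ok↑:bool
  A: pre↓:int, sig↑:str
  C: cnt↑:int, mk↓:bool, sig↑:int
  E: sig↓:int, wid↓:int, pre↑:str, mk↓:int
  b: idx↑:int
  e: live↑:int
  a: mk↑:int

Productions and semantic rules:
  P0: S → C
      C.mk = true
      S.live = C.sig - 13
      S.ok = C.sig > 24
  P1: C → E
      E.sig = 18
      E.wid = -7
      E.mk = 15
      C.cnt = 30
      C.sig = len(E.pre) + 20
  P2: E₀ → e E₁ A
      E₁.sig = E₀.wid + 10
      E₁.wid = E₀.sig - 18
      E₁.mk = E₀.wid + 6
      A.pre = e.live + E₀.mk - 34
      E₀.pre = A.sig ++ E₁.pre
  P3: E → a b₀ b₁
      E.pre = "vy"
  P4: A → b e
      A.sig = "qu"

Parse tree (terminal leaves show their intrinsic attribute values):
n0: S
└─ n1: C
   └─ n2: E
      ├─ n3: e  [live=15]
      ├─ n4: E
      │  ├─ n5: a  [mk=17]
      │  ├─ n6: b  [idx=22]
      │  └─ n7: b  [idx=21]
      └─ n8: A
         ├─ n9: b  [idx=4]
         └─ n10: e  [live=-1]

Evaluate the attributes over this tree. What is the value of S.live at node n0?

11

1. n1.mk = true  [true]
2. n2.sig = 18  [18]
3. n2.wid = -7  [-7]
4. n2.mk = 15  [15]
5. n3.live = 15  [terminal]
6. n4.sig = 3  [E₀.wid + 10]
7. n4.wid = 0  [E₀.sig - 18]
8. n4.mk = -1  [E₀.wid + 6]
9. n5.mk = 17  [terminal]
10. n6.idx = 22  [terminal]
11. n7.idx = 21  [terminal]
12. n4.pre = "vy"  ["vy"]
13. n8.pre = -4  [e.live + E₀.mk - 34]
14. n9.idx = 4  [terminal]
15. n10.live = -1  [terminal]
16. n8.sig = "qu"  ["qu"]
17. n2.pre = "quvy"  [A.sig ++ E₁.pre]
18. n1.cnt = 30  [30]
19. n1.sig = 24  [len(E.pre) + 20]
20. n0.live = 11  [C.sig - 13]
21. n0.ok = false  [C.sig > 24]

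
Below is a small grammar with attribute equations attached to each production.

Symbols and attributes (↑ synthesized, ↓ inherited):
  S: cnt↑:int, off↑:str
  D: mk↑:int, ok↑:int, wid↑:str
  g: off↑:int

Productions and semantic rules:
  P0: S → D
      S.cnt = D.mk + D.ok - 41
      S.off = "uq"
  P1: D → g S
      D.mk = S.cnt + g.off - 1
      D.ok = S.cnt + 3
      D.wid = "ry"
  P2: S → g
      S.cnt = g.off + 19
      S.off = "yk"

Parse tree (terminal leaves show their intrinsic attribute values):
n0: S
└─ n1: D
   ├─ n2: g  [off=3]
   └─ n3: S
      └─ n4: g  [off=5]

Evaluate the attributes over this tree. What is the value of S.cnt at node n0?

12

1. n2.off = 3  [terminal]
2. n4.off = 5  [terminal]
3. n3.cnt = 24  [g.off + 19]
4. n3.off = "yk"  ["yk"]
5. n1.mk = 26  [S.cnt + g.off - 1]
6. n1.ok = 27  [S.cnt + 3]
7. n1.wid = "ry"  ["ry"]
8. n0.cnt = 12  [D.mk + D.ok - 41]
9. n0.off = "uq"  ["uq"]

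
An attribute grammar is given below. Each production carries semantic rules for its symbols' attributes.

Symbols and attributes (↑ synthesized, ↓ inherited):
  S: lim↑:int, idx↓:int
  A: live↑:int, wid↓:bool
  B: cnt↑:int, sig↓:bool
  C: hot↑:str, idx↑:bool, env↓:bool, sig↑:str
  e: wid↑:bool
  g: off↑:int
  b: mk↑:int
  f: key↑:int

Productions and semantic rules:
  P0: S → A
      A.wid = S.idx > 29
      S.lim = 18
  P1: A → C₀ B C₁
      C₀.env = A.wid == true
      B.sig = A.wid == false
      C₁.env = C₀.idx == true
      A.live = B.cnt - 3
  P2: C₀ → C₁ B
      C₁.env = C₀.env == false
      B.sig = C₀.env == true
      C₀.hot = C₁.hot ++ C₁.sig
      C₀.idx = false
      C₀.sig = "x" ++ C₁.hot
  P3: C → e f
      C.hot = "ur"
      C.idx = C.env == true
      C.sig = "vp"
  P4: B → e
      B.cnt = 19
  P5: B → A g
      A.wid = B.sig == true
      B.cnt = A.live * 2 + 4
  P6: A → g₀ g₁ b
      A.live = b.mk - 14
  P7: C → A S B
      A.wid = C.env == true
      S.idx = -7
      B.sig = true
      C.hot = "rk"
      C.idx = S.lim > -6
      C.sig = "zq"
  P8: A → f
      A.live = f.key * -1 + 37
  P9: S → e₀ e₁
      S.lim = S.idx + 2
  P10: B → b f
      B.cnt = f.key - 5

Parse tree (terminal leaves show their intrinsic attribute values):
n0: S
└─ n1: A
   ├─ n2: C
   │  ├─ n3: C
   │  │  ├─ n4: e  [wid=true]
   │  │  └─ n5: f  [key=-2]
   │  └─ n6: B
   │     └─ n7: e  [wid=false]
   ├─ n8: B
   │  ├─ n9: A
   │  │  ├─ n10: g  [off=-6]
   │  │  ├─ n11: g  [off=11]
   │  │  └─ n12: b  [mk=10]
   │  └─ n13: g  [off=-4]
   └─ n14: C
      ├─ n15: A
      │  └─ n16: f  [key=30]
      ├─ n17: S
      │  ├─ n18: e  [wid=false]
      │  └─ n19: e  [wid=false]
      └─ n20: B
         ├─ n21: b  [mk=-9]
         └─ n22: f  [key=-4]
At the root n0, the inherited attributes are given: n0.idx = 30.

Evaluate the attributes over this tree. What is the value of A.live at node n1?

-7

1. n0.idx = 30  [given at root]
2. n1.wid = true  [S.idx > 29]
3. n2.env = true  [A.wid == true]
4. n3.env = false  [C₀.env == false]
5. n4.wid = true  [terminal]
6. n5.key = -2  [terminal]
7. n3.hot = "ur"  ["ur"]
8. n3.idx = false  [C.env == true]
9. n3.sig = "vp"  ["vp"]
10. n6.sig = true  [C₀.env == true]
11. n7.wid = false  [terminal]
12. n6.cnt = 19  [19]
13. n2.hot = "urvp"  [C₁.hot ++ C₁.sig]
14. n2.idx = false  [false]
15. n2.sig = "xur"  ["x" ++ C₁.hot]
16. n8.sig = false  [A.wid == false]
17. n9.wid = false  [B.sig == true]
18. n10.off = -6  [terminal]
19. n11.off = 11  [terminal]
20. n12.mk = 10  [terminal]
21. n9.live = -4  [b.mk - 14]
22. n13.off = -4  [terminal]
23. n8.cnt = -4  [A.live * 2 + 4]
24. n14.env = false  [C₀.idx == true]
25. n15.wid = false  [C.env == true]
26. n16.key = 30  [terminal]
27. n15.live = 7  [f.key * -1 + 37]
28. n17.idx = -7  [-7]
29. n18.wid = false  [terminal]
30. n19.wid = false  [terminal]
31. n17.lim = -5  [S.idx + 2]
32. n20.sig = true  [true]
33. n21.mk = -9  [terminal]
34. n22.key = -4  [terminal]
35. n20.cnt = -9  [f.key - 5]
36. n14.hot = "rk"  ["rk"]
37. n14.idx = true  [S.lim > -6]
38. n14.sig = "zq"  ["zq"]
39. n1.live = -7  [B.cnt - 3]
40. n0.lim = 18  [18]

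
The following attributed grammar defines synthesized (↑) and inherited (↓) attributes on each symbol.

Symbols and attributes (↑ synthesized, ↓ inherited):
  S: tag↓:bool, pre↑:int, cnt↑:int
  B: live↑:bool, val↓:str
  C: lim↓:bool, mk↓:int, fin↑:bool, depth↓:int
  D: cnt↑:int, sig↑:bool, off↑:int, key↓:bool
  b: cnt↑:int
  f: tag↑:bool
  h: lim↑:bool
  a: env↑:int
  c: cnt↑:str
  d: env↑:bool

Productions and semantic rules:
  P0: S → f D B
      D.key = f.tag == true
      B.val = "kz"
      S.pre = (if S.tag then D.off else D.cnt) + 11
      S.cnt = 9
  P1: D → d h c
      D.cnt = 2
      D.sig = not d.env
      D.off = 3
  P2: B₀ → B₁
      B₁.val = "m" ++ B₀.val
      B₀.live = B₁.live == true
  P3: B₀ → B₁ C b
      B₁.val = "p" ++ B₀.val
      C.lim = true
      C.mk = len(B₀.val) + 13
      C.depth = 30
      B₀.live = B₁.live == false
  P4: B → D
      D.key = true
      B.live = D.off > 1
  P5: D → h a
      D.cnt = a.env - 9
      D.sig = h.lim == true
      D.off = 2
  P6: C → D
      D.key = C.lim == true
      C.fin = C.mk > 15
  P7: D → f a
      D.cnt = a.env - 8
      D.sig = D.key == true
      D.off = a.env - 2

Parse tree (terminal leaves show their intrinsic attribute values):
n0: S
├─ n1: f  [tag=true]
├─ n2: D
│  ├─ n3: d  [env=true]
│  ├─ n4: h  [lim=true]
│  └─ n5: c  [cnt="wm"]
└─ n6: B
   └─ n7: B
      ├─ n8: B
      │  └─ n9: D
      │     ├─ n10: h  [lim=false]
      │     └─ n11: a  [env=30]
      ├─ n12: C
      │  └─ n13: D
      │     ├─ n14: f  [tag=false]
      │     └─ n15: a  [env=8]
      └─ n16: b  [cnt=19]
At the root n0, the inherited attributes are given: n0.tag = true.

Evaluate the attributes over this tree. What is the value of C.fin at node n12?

true

1. n0.tag = true  [given at root]
2. n1.tag = true  [terminal]
3. n2.key = true  [f.tag == true]
4. n3.env = true  [terminal]
5. n4.lim = true  [terminal]
6. n5.cnt = "wm"  [terminal]
7. n2.cnt = 2  [2]
8. n2.sig = false  [not d.env]
9. n2.off = 3  [3]
10. n6.val = "kz"  ["kz"]
11. n7.val = "mkz"  ["m" ++ B₀.val]
12. n8.val = "pmkz"  ["p" ++ B₀.val]
13. n9.key = true  [true]
14. n10.lim = false  [terminal]
15. n11.env = 30  [terminal]
16. n9.cnt = 21  [a.env - 9]
17. n9.sig = false  [h.lim == true]
18. n9.off = 2  [2]
19. n8.live = true  [D.off > 1]
20. n12.lim = true  [true]
21. n12.mk = 16  [len(B₀.val) + 13]
22. n12.depth = 30  [30]
23. n13.key = true  [C.lim == true]
24. n14.tag = false  [terminal]
25. n15.env = 8  [terminal]
26. n13.cnt = 0  [a.env - 8]
27. n13.sig = true  [D.key == true]
28. n13.off = 6  [a.env - 2]
29. n12.fin = true  [C.mk > 15]
30. n16.cnt = 19  [terminal]
31. n7.live = false  [B₁.live == false]
32. n6.live = false  [B₁.live == true]
33. n0.pre = 14  [(if S.tag then D.off else D.cnt) + 11]
34. n0.cnt = 9  [9]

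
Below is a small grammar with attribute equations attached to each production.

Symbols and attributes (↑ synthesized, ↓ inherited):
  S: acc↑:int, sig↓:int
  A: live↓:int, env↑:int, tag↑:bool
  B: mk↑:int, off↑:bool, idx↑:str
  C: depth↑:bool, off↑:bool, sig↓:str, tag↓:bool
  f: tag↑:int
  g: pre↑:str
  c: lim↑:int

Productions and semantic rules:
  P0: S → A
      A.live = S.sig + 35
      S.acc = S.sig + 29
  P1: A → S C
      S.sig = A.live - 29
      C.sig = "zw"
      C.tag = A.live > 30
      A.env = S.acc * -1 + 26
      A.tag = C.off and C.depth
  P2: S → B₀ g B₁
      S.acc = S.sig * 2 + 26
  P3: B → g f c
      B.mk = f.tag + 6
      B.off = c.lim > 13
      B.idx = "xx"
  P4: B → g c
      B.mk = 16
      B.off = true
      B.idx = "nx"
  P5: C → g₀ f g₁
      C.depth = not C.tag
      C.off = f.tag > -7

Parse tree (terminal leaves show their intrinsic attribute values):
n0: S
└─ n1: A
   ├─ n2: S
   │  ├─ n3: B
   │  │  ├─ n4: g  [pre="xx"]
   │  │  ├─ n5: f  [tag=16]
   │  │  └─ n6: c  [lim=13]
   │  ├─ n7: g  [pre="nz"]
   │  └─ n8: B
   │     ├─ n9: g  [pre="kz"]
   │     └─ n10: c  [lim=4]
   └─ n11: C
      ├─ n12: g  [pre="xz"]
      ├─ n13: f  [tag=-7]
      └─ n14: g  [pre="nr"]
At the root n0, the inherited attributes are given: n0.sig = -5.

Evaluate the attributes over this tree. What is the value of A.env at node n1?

-2

1. n0.sig = -5  [given at root]
2. n1.live = 30  [S.sig + 35]
3. n2.sig = 1  [A.live - 29]
4. n4.pre = "xx"  [terminal]
5. n5.tag = 16  [terminal]
6. n6.lim = 13  [terminal]
7. n3.mk = 22  [f.tag + 6]
8. n3.off = false  [c.lim > 13]
9. n3.idx = "xx"  ["xx"]
10. n7.pre = "nz"  [terminal]
11. n9.pre = "kz"  [terminal]
12. n10.lim = 4  [terminal]
13. n8.mk = 16  [16]
14. n8.off = true  [true]
15. n8.idx = "nx"  ["nx"]
16. n2.acc = 28  [S.sig * 2 + 26]
17. n11.sig = "zw"  ["zw"]
18. n11.tag = false  [A.live > 30]
19. n12.pre = "xz"  [terminal]
20. n13.tag = -7  [terminal]
21. n14.pre = "nr"  [terminal]
22. n11.depth = true  [not C.tag]
23. n11.off = false  [f.tag > -7]
24. n1.env = -2  [S.acc * -1 + 26]
25. n1.tag = false  [C.off and C.depth]
26. n0.acc = 24  [S.sig + 29]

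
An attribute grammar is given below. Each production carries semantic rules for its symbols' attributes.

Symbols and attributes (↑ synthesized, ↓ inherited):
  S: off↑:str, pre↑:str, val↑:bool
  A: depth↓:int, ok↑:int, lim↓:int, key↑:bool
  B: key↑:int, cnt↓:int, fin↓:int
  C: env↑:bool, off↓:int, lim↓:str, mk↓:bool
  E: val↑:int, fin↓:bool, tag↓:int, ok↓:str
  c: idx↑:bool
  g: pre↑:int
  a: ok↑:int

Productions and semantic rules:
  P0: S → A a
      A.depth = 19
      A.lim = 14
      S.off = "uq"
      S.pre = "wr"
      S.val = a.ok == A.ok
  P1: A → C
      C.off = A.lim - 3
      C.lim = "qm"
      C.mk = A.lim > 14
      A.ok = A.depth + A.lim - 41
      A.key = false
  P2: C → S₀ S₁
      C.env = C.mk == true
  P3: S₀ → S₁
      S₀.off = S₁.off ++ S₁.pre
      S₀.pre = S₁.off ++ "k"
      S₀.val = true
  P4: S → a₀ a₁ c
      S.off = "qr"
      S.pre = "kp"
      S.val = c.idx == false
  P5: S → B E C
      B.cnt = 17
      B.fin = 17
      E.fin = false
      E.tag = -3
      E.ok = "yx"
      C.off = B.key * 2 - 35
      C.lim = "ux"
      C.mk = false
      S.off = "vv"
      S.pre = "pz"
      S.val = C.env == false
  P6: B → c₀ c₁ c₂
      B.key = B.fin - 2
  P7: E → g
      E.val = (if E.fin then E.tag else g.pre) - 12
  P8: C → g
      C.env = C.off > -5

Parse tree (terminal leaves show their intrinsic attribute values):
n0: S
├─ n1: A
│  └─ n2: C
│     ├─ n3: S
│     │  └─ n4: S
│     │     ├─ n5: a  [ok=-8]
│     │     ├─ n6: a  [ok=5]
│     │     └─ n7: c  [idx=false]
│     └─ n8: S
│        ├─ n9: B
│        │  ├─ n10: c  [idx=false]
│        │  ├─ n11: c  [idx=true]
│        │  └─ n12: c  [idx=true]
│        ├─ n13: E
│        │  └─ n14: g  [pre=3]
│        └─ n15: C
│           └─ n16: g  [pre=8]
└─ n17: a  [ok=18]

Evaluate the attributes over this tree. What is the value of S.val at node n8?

1. n1.depth = 19  [19]
2. n1.lim = 14  [14]
3. n2.off = 11  [A.lim - 3]
4. n2.lim = "qm"  ["qm"]
5. n2.mk = false  [A.lim > 14]
6. n5.ok = -8  [terminal]
7. n6.ok = 5  [terminal]
8. n7.idx = false  [terminal]
9. n4.off = "qr"  ["qr"]
10. n4.pre = "kp"  ["kp"]
11. n4.val = true  [c.idx == false]
12. n3.off = "qrkp"  [S₁.off ++ S₁.pre]
13. n3.pre = "qrk"  [S₁.off ++ "k"]
14. n3.val = true  [true]
15. n9.cnt = 17  [17]
16. n9.fin = 17  [17]
17. n10.idx = false  [terminal]
18. n11.idx = true  [terminal]
19. n12.idx = true  [terminal]
20. n9.key = 15  [B.fin - 2]
21. n13.fin = false  [false]
22. n13.tag = -3  [-3]
23. n13.ok = "yx"  ["yx"]
24. n14.pre = 3  [terminal]
25. n13.val = -9  [(if E.fin then E.tag else g.pre) - 12]
26. n15.off = -5  [B.key * 2 - 35]
27. n15.lim = "ux"  ["ux"]
28. n15.mk = false  [false]
29. n16.pre = 8  [terminal]
30. n15.env = false  [C.off > -5]
31. n8.off = "vv"  ["vv"]
32. n8.pre = "pz"  ["pz"]
33. n8.val = true  [C.env == false]
34. n2.env = false  [C.mk == true]
35. n1.ok = -8  [A.depth + A.lim - 41]
36. n1.key = false  [false]
37. n17.ok = 18  [terminal]
38. n0.off = "uq"  ["uq"]
39. n0.pre = "wr"  ["wr"]
40. n0.val = false  [a.ok == A.ok]

true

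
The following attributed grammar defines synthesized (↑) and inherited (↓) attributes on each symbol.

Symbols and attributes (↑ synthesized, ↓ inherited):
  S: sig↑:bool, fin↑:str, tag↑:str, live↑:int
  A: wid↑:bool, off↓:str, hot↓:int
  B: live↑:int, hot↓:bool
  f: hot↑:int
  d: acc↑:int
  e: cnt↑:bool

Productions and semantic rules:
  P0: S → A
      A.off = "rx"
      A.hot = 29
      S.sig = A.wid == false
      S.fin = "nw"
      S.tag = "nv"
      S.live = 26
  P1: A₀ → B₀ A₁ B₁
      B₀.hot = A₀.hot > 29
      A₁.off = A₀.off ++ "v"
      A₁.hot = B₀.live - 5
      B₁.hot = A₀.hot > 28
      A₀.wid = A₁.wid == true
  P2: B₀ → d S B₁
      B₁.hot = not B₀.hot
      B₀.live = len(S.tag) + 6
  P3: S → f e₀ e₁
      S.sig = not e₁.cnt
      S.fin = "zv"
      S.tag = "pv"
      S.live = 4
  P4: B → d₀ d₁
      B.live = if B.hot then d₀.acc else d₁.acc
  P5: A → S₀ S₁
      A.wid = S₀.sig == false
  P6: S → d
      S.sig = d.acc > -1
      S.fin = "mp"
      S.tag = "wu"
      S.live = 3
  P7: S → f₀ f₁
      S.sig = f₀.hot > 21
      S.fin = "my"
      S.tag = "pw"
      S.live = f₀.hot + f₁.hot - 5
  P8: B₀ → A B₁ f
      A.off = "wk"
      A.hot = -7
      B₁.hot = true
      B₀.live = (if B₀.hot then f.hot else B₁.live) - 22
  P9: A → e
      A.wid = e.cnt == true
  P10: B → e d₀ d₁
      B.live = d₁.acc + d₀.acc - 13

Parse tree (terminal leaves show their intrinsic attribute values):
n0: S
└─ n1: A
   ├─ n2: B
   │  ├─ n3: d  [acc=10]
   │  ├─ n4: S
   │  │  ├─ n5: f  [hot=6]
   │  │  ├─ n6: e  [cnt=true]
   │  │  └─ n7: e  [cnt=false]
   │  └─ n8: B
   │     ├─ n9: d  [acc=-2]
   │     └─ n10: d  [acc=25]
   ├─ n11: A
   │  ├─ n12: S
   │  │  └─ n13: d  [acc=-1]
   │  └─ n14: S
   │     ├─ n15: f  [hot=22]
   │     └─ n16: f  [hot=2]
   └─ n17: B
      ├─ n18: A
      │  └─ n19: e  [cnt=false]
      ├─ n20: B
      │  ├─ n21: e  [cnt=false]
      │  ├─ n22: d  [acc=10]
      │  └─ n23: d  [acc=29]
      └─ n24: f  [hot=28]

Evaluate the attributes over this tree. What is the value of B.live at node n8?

-2

1. n1.off = "rx"  ["rx"]
2. n1.hot = 29  [29]
3. n2.hot = false  [A₀.hot > 29]
4. n3.acc = 10  [terminal]
5. n5.hot = 6  [terminal]
6. n6.cnt = true  [terminal]
7. n7.cnt = false  [terminal]
8. n4.sig = true  [not e₁.cnt]
9. n4.fin = "zv"  ["zv"]
10. n4.tag = "pv"  ["pv"]
11. n4.live = 4  [4]
12. n8.hot = true  [not B₀.hot]
13. n9.acc = -2  [terminal]
14. n10.acc = 25  [terminal]
15. n8.live = -2  [if B.hot then d₀.acc else d₁.acc]
16. n2.live = 8  [len(S.tag) + 6]
17. n11.off = "rxv"  [A₀.off ++ "v"]
18. n11.hot = 3  [B₀.live - 5]
19. n13.acc = -1  [terminal]
20. n12.sig = false  [d.acc > -1]
21. n12.fin = "mp"  ["mp"]
22. n12.tag = "wu"  ["wu"]
23. n12.live = 3  [3]
24. n15.hot = 22  [terminal]
25. n16.hot = 2  [terminal]
26. n14.sig = true  [f₀.hot > 21]
27. n14.fin = "my"  ["my"]
28. n14.tag = "pw"  ["pw"]
29. n14.live = 19  [f₀.hot + f₁.hot - 5]
30. n11.wid = true  [S₀.sig == false]
31. n17.hot = true  [A₀.hot > 28]
32. n18.off = "wk"  ["wk"]
33. n18.hot = -7  [-7]
34. n19.cnt = false  [terminal]
35. n18.wid = false  [e.cnt == true]
36. n20.hot = true  [true]
37. n21.cnt = false  [terminal]
38. n22.acc = 10  [terminal]
39. n23.acc = 29  [terminal]
40. n20.live = 26  [d₁.acc + d₀.acc - 13]
41. n24.hot = 28  [terminal]
42. n17.live = 6  [(if B₀.hot then f.hot else B₁.live) - 22]
43. n1.wid = true  [A₁.wid == true]
44. n0.sig = false  [A.wid == false]
45. n0.fin = "nw"  ["nw"]
46. n0.tag = "nv"  ["nv"]
47. n0.live = 26  [26]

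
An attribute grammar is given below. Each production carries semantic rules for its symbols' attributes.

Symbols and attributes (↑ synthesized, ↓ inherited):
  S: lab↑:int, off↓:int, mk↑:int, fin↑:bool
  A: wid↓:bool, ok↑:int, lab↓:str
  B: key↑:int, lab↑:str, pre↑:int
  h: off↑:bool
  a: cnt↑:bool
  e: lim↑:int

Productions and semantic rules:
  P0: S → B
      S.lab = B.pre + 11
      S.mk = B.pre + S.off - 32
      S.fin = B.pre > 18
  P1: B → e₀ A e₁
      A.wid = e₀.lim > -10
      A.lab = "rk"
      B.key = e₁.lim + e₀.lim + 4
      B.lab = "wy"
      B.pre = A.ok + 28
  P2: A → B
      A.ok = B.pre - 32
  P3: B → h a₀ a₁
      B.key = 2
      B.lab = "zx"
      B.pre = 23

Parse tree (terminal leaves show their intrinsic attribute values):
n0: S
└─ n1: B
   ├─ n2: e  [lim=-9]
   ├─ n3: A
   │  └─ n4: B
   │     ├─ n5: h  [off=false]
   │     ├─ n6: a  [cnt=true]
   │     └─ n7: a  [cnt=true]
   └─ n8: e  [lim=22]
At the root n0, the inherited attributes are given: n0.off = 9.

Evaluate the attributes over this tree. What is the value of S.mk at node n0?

-4

1. n0.off = 9  [given at root]
2. n2.lim = -9  [terminal]
3. n3.wid = true  [e₀.lim > -10]
4. n3.lab = "rk"  ["rk"]
5. n5.off = false  [terminal]
6. n6.cnt = true  [terminal]
7. n7.cnt = true  [terminal]
8. n4.key = 2  [2]
9. n4.lab = "zx"  ["zx"]
10. n4.pre = 23  [23]
11. n3.ok = -9  [B.pre - 32]
12. n8.lim = 22  [terminal]
13. n1.key = 17  [e₁.lim + e₀.lim + 4]
14. n1.lab = "wy"  ["wy"]
15. n1.pre = 19  [A.ok + 28]
16. n0.lab = 30  [B.pre + 11]
17. n0.mk = -4  [B.pre + S.off - 32]
18. n0.fin = true  [B.pre > 18]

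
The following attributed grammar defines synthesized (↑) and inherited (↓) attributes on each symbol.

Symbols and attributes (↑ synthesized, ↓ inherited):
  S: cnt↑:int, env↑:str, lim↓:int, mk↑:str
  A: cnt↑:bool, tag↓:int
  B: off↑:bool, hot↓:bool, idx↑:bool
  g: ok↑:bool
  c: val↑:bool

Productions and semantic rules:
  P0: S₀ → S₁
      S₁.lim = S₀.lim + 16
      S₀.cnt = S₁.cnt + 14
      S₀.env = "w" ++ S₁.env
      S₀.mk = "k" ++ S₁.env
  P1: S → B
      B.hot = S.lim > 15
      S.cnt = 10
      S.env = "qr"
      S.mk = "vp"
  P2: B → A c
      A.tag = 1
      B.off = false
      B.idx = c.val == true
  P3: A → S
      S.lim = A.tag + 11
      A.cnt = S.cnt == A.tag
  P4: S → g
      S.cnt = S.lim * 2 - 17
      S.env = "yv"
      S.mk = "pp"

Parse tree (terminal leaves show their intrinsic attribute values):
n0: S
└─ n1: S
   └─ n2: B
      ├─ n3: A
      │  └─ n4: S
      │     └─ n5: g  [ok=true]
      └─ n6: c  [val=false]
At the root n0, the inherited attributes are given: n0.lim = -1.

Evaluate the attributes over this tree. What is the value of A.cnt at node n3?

false

1. n0.lim = -1  [given at root]
2. n1.lim = 15  [S₀.lim + 16]
3. n2.hot = false  [S.lim > 15]
4. n3.tag = 1  [1]
5. n4.lim = 12  [A.tag + 11]
6. n5.ok = true  [terminal]
7. n4.cnt = 7  [S.lim * 2 - 17]
8. n4.env = "yv"  ["yv"]
9. n4.mk = "pp"  ["pp"]
10. n3.cnt = false  [S.cnt == A.tag]
11. n6.val = false  [terminal]
12. n2.off = false  [false]
13. n2.idx = false  [c.val == true]
14. n1.cnt = 10  [10]
15. n1.env = "qr"  ["qr"]
16. n1.mk = "vp"  ["vp"]
17. n0.cnt = 24  [S₁.cnt + 14]
18. n0.env = "wqr"  ["w" ++ S₁.env]
19. n0.mk = "kqr"  ["k" ++ S₁.env]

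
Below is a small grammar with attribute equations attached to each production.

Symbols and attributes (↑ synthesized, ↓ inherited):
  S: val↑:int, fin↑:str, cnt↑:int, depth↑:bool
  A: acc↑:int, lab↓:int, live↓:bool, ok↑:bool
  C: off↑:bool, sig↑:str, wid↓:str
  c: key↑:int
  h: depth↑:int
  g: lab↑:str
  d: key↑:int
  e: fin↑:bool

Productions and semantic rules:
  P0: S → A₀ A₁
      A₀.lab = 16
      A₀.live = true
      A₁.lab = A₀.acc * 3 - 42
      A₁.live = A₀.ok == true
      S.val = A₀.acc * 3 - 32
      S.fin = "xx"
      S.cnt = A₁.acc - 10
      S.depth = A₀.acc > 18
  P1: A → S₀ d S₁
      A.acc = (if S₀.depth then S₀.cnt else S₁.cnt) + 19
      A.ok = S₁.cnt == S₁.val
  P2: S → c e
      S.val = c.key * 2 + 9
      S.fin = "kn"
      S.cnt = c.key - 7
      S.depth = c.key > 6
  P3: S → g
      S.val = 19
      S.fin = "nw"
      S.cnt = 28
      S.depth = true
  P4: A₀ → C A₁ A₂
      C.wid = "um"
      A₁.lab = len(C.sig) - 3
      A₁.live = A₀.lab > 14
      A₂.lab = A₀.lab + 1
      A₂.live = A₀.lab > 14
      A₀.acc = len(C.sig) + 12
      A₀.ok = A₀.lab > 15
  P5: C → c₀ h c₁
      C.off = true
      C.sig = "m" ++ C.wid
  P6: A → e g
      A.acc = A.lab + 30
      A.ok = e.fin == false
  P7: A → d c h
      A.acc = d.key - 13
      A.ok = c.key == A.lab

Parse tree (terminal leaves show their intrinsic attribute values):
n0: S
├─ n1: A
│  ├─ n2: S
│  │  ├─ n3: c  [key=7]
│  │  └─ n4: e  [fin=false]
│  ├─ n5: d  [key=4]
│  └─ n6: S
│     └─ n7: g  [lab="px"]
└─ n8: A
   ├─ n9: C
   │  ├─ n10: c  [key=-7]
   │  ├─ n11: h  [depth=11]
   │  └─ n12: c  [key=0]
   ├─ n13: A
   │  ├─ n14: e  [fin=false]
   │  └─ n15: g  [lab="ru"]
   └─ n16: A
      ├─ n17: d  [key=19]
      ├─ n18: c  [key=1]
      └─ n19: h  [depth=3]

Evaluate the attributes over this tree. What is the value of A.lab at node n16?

16

1. n1.lab = 16  [16]
2. n1.live = true  [true]
3. n3.key = 7  [terminal]
4. n4.fin = false  [terminal]
5. n2.val = 23  [c.key * 2 + 9]
6. n2.fin = "kn"  ["kn"]
7. n2.cnt = 0  [c.key - 7]
8. n2.depth = true  [c.key > 6]
9. n5.key = 4  [terminal]
10. n7.lab = "px"  [terminal]
11. n6.val = 19  [19]
12. n6.fin = "nw"  ["nw"]
13. n6.cnt = 28  [28]
14. n6.depth = true  [true]
15. n1.acc = 19  [(if S₀.depth then S₀.cnt else S₁.cnt) + 19]
16. n1.ok = false  [S₁.cnt == S₁.val]
17. n8.lab = 15  [A₀.acc * 3 - 42]
18. n8.live = false  [A₀.ok == true]
19. n9.wid = "um"  ["um"]
20. n10.key = -7  [terminal]
21. n11.depth = 11  [terminal]
22. n12.key = 0  [terminal]
23. n9.off = true  [true]
24. n9.sig = "mum"  ["m" ++ C.wid]
25. n13.lab = 0  [len(C.sig) - 3]
26. n13.live = true  [A₀.lab > 14]
27. n14.fin = false  [terminal]
28. n15.lab = "ru"  [terminal]
29. n13.acc = 30  [A.lab + 30]
30. n13.ok = true  [e.fin == false]
31. n16.lab = 16  [A₀.lab + 1]
32. n16.live = true  [A₀.lab > 14]
33. n17.key = 19  [terminal]
34. n18.key = 1  [terminal]
35. n19.depth = 3  [terminal]
36. n16.acc = 6  [d.key - 13]
37. n16.ok = false  [c.key == A.lab]
38. n8.acc = 15  [len(C.sig) + 12]
39. n8.ok = false  [A₀.lab > 15]
40. n0.val = 25  [A₀.acc * 3 - 32]
41. n0.fin = "xx"  ["xx"]
42. n0.cnt = 5  [A₁.acc - 10]
43. n0.depth = true  [A₀.acc > 18]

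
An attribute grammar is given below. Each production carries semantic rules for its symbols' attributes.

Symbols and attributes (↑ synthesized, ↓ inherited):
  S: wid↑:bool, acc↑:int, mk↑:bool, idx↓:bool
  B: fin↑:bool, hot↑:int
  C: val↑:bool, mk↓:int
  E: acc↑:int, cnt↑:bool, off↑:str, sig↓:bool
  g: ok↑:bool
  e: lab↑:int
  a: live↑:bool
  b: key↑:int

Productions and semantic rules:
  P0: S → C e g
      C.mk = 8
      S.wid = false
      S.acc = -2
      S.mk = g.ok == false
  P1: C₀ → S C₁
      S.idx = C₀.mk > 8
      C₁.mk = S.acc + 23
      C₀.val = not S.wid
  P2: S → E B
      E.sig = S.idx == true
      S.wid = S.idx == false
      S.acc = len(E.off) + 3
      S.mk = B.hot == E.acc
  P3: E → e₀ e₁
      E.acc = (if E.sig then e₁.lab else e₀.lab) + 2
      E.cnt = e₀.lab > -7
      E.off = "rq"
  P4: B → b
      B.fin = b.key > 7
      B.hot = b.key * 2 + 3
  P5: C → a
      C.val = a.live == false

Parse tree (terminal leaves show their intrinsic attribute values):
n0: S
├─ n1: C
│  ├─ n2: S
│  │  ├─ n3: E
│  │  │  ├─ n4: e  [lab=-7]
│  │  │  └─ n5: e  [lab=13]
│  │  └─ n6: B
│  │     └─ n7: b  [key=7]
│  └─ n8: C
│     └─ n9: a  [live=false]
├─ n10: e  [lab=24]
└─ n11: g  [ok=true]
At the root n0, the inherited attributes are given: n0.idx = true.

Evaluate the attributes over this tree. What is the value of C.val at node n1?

1. n0.idx = true  [given at root]
2. n1.mk = 8  [8]
3. n2.idx = false  [C₀.mk > 8]
4. n3.sig = false  [S.idx == true]
5. n4.lab = -7  [terminal]
6. n5.lab = 13  [terminal]
7. n3.acc = -5  [(if E.sig then e₁.lab else e₀.lab) + 2]
8. n3.cnt = false  [e₀.lab > -7]
9. n3.off = "rq"  ["rq"]
10. n7.key = 7  [terminal]
11. n6.fin = false  [b.key > 7]
12. n6.hot = 17  [b.key * 2 + 3]
13. n2.wid = true  [S.idx == false]
14. n2.acc = 5  [len(E.off) + 3]
15. n2.mk = false  [B.hot == E.acc]
16. n8.mk = 28  [S.acc + 23]
17. n9.live = false  [terminal]
18. n8.val = true  [a.live == false]
19. n1.val = false  [not S.wid]
20. n10.lab = 24  [terminal]
21. n11.ok = true  [terminal]
22. n0.wid = false  [false]
23. n0.acc = -2  [-2]
24. n0.mk = false  [g.ok == false]

false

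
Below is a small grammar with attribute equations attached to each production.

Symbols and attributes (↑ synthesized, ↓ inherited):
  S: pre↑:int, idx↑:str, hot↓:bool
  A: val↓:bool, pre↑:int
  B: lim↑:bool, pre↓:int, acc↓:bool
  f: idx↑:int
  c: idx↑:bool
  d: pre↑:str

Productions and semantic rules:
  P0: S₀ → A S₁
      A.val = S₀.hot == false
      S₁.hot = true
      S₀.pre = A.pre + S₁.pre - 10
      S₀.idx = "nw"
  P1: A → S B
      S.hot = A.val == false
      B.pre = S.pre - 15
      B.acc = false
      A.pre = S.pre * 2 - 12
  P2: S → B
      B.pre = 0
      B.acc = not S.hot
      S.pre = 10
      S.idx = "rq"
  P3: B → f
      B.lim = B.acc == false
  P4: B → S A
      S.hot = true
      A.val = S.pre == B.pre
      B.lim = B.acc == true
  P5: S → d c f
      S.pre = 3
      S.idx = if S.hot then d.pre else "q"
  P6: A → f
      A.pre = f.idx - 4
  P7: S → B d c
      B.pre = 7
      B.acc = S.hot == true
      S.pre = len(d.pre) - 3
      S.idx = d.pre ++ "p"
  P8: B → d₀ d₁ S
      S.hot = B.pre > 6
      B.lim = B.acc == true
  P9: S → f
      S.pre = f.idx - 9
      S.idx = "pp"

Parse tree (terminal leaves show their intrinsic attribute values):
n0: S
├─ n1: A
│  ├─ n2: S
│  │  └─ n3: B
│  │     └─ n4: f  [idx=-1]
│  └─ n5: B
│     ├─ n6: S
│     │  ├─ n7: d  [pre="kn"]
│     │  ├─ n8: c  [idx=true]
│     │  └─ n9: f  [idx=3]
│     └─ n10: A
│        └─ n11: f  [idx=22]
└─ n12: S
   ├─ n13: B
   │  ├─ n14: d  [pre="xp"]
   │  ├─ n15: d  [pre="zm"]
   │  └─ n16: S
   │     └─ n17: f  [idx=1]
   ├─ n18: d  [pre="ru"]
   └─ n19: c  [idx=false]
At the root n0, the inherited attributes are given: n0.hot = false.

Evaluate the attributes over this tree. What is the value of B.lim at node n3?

1. n0.hot = false  [given at root]
2. n1.val = true  [S₀.hot == false]
3. n2.hot = false  [A.val == false]
4. n3.pre = 0  [0]
5. n3.acc = true  [not S.hot]
6. n4.idx = -1  [terminal]
7. n3.lim = false  [B.acc == false]
8. n2.pre = 10  [10]
9. n2.idx = "rq"  ["rq"]
10. n5.pre = -5  [S.pre - 15]
11. n5.acc = false  [false]
12. n6.hot = true  [true]
13. n7.pre = "kn"  [terminal]
14. n8.idx = true  [terminal]
15. n9.idx = 3  [terminal]
16. n6.pre = 3  [3]
17. n6.idx = "kn"  [if S.hot then d.pre else "q"]
18. n10.val = false  [S.pre == B.pre]
19. n11.idx = 22  [terminal]
20. n10.pre = 18  [f.idx - 4]
21. n5.lim = false  [B.acc == true]
22. n1.pre = 8  [S.pre * 2 - 12]
23. n12.hot = true  [true]
24. n13.pre = 7  [7]
25. n13.acc = true  [S.hot == true]
26. n14.pre = "xp"  [terminal]
27. n15.pre = "zm"  [terminal]
28. n16.hot = true  [B.pre > 6]
29. n17.idx = 1  [terminal]
30. n16.pre = -8  [f.idx - 9]
31. n16.idx = "pp"  ["pp"]
32. n13.lim = true  [B.acc == true]
33. n18.pre = "ru"  [terminal]
34. n19.idx = false  [terminal]
35. n12.pre = -1  [len(d.pre) - 3]
36. n12.idx = "rup"  [d.pre ++ "p"]
37. n0.pre = -3  [A.pre + S₁.pre - 10]
38. n0.idx = "nw"  ["nw"]

false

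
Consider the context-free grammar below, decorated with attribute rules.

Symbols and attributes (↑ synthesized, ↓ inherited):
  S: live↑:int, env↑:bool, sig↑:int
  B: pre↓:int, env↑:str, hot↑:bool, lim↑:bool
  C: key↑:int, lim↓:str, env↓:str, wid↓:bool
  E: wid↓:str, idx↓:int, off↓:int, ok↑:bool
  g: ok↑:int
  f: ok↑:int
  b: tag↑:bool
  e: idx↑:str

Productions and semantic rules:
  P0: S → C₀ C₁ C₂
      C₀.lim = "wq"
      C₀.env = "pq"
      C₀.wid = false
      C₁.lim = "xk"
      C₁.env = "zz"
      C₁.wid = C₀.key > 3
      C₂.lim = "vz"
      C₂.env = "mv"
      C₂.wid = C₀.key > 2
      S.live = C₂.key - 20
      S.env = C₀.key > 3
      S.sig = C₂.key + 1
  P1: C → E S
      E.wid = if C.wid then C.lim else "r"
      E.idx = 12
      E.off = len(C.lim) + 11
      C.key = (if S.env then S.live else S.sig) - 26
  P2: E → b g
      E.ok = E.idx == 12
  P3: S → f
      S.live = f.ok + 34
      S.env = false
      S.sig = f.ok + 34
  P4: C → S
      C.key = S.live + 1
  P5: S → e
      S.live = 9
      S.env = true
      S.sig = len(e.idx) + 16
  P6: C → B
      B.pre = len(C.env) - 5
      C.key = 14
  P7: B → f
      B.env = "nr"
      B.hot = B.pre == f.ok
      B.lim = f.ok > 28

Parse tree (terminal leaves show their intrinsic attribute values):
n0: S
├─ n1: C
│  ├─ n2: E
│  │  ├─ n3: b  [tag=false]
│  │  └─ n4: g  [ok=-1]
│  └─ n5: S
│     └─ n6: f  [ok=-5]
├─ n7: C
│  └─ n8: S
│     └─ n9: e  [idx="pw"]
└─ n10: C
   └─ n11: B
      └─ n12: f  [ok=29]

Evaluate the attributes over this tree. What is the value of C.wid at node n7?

1. n1.lim = "wq"  ["wq"]
2. n1.env = "pq"  ["pq"]
3. n1.wid = false  [false]
4. n2.wid = "r"  [if C.wid then C.lim else "r"]
5. n2.idx = 12  [12]
6. n2.off = 13  [len(C.lim) + 11]
7. n3.tag = false  [terminal]
8. n4.ok = -1  [terminal]
9. n2.ok = true  [E.idx == 12]
10. n6.ok = -5  [terminal]
11. n5.live = 29  [f.ok + 34]
12. n5.env = false  [false]
13. n5.sig = 29  [f.ok + 34]
14. n1.key = 3  [(if S.env then S.live else S.sig) - 26]
15. n7.lim = "xk"  ["xk"]
16. n7.env = "zz"  ["zz"]
17. n7.wid = false  [C₀.key > 3]
18. n9.idx = "pw"  [terminal]
19. n8.live = 9  [9]
20. n8.env = true  [true]
21. n8.sig = 18  [len(e.idx) + 16]
22. n7.key = 10  [S.live + 1]
23. n10.lim = "vz"  ["vz"]
24. n10.env = "mv"  ["mv"]
25. n10.wid = true  [C₀.key > 2]
26. n11.pre = -3  [len(C.env) - 5]
27. n12.ok = 29  [terminal]
28. n11.env = "nr"  ["nr"]
29. n11.hot = false  [B.pre == f.ok]
30. n11.lim = true  [f.ok > 28]
31. n10.key = 14  [14]
32. n0.live = -6  [C₂.key - 20]
33. n0.env = false  [C₀.key > 3]
34. n0.sig = 15  [C₂.key + 1]

false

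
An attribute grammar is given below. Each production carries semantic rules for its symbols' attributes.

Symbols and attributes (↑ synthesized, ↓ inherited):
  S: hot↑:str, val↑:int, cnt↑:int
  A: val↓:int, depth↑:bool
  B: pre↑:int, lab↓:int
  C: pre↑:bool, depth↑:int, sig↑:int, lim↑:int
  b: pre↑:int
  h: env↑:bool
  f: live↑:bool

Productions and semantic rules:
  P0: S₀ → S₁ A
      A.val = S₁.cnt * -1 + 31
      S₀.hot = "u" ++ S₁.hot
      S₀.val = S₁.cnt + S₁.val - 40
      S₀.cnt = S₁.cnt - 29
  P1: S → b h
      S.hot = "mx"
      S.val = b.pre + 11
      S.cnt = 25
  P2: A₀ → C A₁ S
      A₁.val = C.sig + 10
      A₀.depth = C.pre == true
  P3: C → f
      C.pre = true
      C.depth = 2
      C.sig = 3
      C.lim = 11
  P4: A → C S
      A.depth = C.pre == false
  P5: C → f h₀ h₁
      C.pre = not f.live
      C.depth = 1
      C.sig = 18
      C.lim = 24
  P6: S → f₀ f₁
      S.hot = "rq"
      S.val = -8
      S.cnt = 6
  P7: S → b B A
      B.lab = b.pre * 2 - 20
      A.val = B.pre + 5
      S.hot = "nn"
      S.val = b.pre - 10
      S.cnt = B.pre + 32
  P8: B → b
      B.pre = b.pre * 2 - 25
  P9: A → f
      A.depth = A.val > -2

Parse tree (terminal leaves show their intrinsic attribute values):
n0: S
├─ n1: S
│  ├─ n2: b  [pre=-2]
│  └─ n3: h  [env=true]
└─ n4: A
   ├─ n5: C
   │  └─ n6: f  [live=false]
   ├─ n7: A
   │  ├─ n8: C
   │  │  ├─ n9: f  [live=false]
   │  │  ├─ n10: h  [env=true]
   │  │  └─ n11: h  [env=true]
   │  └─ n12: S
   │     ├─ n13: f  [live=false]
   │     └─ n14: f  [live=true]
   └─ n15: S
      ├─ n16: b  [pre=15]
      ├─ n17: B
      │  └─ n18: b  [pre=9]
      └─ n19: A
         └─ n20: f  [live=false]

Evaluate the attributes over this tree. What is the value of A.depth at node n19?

false

1. n2.pre = -2  [terminal]
2. n3.env = true  [terminal]
3. n1.hot = "mx"  ["mx"]
4. n1.val = 9  [b.pre + 11]
5. n1.cnt = 25  [25]
6. n4.val = 6  [S₁.cnt * -1 + 31]
7. n6.live = false  [terminal]
8. n5.pre = true  [true]
9. n5.depth = 2  [2]
10. n5.sig = 3  [3]
11. n5.lim = 11  [11]
12. n7.val = 13  [C.sig + 10]
13. n9.live = false  [terminal]
14. n10.env = true  [terminal]
15. n11.env = true  [terminal]
16. n8.pre = true  [not f.live]
17. n8.depth = 1  [1]
18. n8.sig = 18  [18]
19. n8.lim = 24  [24]
20. n13.live = false  [terminal]
21. n14.live = true  [terminal]
22. n12.hot = "rq"  ["rq"]
23. n12.val = -8  [-8]
24. n12.cnt = 6  [6]
25. n7.depth = false  [C.pre == false]
26. n16.pre = 15  [terminal]
27. n17.lab = 10  [b.pre * 2 - 20]
28. n18.pre = 9  [terminal]
29. n17.pre = -7  [b.pre * 2 - 25]
30. n19.val = -2  [B.pre + 5]
31. n20.live = false  [terminal]
32. n19.depth = false  [A.val > -2]
33. n15.hot = "nn"  ["nn"]
34. n15.val = 5  [b.pre - 10]
35. n15.cnt = 25  [B.pre + 32]
36. n4.depth = true  [C.pre == true]
37. n0.hot = "umx"  ["u" ++ S₁.hot]
38. n0.val = -6  [S₁.cnt + S₁.val - 40]
39. n0.cnt = -4  [S₁.cnt - 29]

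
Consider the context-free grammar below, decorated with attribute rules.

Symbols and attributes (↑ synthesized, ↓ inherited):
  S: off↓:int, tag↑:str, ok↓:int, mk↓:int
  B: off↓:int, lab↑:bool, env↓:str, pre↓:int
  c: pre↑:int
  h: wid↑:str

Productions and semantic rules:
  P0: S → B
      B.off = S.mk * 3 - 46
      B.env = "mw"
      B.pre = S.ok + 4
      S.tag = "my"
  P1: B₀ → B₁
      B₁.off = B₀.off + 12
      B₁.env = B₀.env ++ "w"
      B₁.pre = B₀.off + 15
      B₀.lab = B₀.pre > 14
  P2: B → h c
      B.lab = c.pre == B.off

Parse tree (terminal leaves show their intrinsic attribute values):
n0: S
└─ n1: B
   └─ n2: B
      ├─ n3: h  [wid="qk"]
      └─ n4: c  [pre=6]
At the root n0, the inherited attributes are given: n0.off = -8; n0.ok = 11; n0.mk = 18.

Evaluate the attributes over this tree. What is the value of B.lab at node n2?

false

1. n0.off = -8  [given at root]
2. n0.ok = 11  [given at root]
3. n0.mk = 18  [given at root]
4. n1.off = 8  [S.mk * 3 - 46]
5. n1.env = "mw"  ["mw"]
6. n1.pre = 15  [S.ok + 4]
7. n2.off = 20  [B₀.off + 12]
8. n2.env = "mww"  [B₀.env ++ "w"]
9. n2.pre = 23  [B₀.off + 15]
10. n3.wid = "qk"  [terminal]
11. n4.pre = 6  [terminal]
12. n2.lab = false  [c.pre == B.off]
13. n1.lab = true  [B₀.pre > 14]
14. n0.tag = "my"  ["my"]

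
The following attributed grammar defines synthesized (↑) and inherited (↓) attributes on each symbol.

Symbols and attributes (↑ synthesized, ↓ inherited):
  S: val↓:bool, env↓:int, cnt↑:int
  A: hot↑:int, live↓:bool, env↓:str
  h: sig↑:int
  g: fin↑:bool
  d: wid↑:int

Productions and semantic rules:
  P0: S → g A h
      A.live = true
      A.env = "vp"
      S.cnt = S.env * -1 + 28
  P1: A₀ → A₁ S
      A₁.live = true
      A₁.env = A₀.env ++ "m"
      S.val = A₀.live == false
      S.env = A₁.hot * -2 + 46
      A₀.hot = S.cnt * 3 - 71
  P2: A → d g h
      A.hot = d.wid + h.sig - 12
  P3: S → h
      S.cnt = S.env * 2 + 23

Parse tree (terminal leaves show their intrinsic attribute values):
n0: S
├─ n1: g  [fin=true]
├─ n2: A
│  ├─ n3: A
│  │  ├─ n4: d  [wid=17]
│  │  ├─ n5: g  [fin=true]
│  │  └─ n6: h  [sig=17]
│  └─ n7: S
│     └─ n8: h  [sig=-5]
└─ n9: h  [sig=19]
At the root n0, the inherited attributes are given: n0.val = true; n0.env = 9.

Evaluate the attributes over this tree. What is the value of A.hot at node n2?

1. n0.val = true  [given at root]
2. n0.env = 9  [given at root]
3. n1.fin = true  [terminal]
4. n2.live = true  [true]
5. n2.env = "vp"  ["vp"]
6. n3.live = true  [true]
7. n3.env = "vpm"  [A₀.env ++ "m"]
8. n4.wid = 17  [terminal]
9. n5.fin = true  [terminal]
10. n6.sig = 17  [terminal]
11. n3.hot = 22  [d.wid + h.sig - 12]
12. n7.val = false  [A₀.live == false]
13. n7.env = 2  [A₁.hot * -2 + 46]
14. n8.sig = -5  [terminal]
15. n7.cnt = 27  [S.env * 2 + 23]
16. n2.hot = 10  [S.cnt * 3 - 71]
17. n9.sig = 19  [terminal]
18. n0.cnt = 19  [S.env * -1 + 28]

10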